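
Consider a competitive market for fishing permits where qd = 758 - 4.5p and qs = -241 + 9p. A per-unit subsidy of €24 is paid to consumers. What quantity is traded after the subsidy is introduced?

Pre-subsidy: 758 - 4.5p = -241 + 9p gives p* = 74, q* = 425.
With the rebate, buyers effectively pay pb = ps − 24, where ps is the price sellers receive.
Demand in terms of ps becomes qd = 758 − 4.5(ps − 24) = 866 - 4.5ps. Setting this equal to supply: 866 - 4.5ps = -241 + 9ps, so ps = 82.
Buyers pay pb = 82 − 24 = 58; q' = -241 + 9·82 = 497.

q' = 497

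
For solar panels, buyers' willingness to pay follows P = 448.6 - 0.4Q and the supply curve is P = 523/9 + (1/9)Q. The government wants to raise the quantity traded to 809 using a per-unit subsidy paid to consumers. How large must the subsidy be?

At Q = 809, from the demand curve buyers pay Pb = 448.6 − 0.4·809 = 125; from the supply curve sellers need Ps = 523/9 + (1/9)·809 = 148.
The subsidy must fill the gap: s = Ps − Pb = 148 − 125 = 23.

Required subsidy s = 23 per unit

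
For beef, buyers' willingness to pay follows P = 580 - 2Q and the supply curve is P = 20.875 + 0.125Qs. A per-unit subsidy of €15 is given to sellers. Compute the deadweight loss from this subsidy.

Deadweight loss = 900/17

Pre-subsidy: 580 - 2Q = 20.875 + 0.125Q gives Q* = 4473/17 and P* = 914/17.
With the subsidy, sellers receive Ps = Pb + 15 for each unit, where Pb is the price buyers pay.
On the curves, Pb = 580 - 2Q and Ps = 20.875 + 0.125Q; the wedge Ps − Pb = 15 gives 20.875 + 0.125Q − (580 - 2Q) = 15, so Q' = 4593/17.
Then Pb = 580 − 2·(4593/17) = 674/17 and Ps = 20.875 + 0.125·(4593/17) = 929/17.
The subsidy expands output by 4593/17 − 4473/17 = 120/17 past the efficient level; on those units the gap between marginal cost and willingness to pay runs from 0 up to 15.
DWL = ½ × 15 × 120/17 = 900/17.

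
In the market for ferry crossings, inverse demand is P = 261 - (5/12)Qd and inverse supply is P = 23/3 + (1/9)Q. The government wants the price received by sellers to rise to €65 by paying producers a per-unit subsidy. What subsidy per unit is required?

At a seller price of 65, quantity supplied is -69 + 9·65 = 516.
Buyers absorb 516 only when they pay Pb = 261 − (5/12)·516 = 46.
s = Ps − Pb = 65 − 46 = 19.

Required subsidy s = €19 per unit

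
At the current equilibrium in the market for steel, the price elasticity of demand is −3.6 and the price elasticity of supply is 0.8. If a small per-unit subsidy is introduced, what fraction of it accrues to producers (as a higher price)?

Producer share = 9/11

For a small subsidy around the equilibrium, the benefit split depends on the relative slopes, which at a point are proportional to the elasticities.
Buyer share = εs/(εs + |εd|) = 0.8/(0.8 + 3.6) = 2/11; seller share = |εd|/(εs + |εd|) = 9/11.
So producers capture 9/11 of the subsidy.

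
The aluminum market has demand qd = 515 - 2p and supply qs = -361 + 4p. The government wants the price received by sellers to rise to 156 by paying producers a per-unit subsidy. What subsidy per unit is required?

Required subsidy s = 30 per unit

At a seller price of 156, quantity supplied is -361 + 4·156 = 263.
Buyers absorb 263 only when they pay pb with 515 − 2·pb = 263, i.e. pb = 126.
s = ps − pb = 156 − 126 = 30.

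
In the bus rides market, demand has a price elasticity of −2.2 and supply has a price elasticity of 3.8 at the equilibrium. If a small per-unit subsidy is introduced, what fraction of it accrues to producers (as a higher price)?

Producer share = 11/30

For a small subsidy around the equilibrium, the benefit split depends on the relative slopes, which at a point are proportional to the elasticities.
Buyer share = εs/(εs + |εd|) = 3.8/(3.8 + 2.2) = 19/30; seller share = |εd|/(εs + |εd|) = 11/30.
So producers capture 11/30 of the subsidy.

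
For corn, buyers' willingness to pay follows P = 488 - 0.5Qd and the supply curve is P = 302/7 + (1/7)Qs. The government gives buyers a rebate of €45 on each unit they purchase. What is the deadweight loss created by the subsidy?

Pre-subsidy: 488 - 0.5Q = 302/7 + (1/7)Q gives Q* = 692 and P* = 142.
With the rebate, buyers effectively pay Pb = Ps − 45, where Ps is the price sellers receive.
On the curves, Pb = 488 - 0.5Q and Ps = 302/7 + (1/7)Q; the wedge Ps − Pb = 45 gives 302/7 + (1/7)Q − (488 - 0.5Q) = 45, so Q' = 762.
Then Pb = 488 − 0.5·762 = 107 and Ps = 302/7 + (1/7)·762 = 152.
The subsidy expands output by 762 − 692 = 70 past the efficient level; on those units the gap between marginal cost and willingness to pay runs from 0 up to 45.
DWL = ½ × 45 × 70 = 1575.

Deadweight loss = €1575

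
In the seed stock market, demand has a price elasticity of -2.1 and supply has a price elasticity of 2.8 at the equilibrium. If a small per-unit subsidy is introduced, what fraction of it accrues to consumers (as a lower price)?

For a small subsidy around the equilibrium, the benefit split depends on the relative slopes, which at a point are proportional to the elasticities.
Buyer share = εs/(εs + |εd|) = 2.8/(2.8 + 2.1) = 4/7; seller share = |εd|/(εs + |εd|) = 3/7.

Consumer share = 4/7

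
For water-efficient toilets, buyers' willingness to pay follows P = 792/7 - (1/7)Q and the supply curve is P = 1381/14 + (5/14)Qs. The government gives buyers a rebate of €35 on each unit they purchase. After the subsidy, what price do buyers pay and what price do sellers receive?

Pre-subsidy: 792/7 - (1/7)Q = 1381/14 + (5/14)Q gives Q* = 29 and P* = 109.
With the rebate, buyers effectively pay Pb = Ps − 35, where Ps is the price sellers receive.
On the curves, Pb = 792/7 - (1/7)Q and Ps = 1381/14 + (5/14)Q; the wedge Ps − Pb = 35 gives 1381/14 + (5/14)Q − (792/7 - (1/7)Q) = 35, so Q' = 99.
Then Pb = 792/7 − (1/7)·99 = 99 and Ps = 1381/14 + (5/14)·99 = 134.

Buyers pay €99; sellers receive €134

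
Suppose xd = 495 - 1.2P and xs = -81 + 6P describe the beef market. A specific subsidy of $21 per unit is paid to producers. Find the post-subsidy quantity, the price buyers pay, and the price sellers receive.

x' = 420; buyers pay $62.5; sellers receive $83.5

Pre-subsidy: 495 - 1.2P = -81 + 6P gives P* = 80, x* = 399.
With the subsidy, sellers receive Ps = Pb + 21 for each unit, where Pb is the price buyers pay.
Supply in terms of Pb becomes xs = -81 + 6(Pb + 21) = 45 + 6Pb. Setting this equal to demand: 495 - 1.2Pb = 45 + 6Pb, so Pb = 62.5.
Sellers receive Ps = 62.5 + 21 = 83.5; x' = 495 − 1.2·62.5 = 420.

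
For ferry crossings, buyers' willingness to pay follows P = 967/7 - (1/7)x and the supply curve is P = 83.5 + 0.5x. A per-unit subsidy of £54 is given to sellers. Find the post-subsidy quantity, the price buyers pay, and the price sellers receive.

x' = 169; buyers pay £114; sellers receive £168

Pre-subsidy: 967/7 - (1/7)x = 83.5 + 0.5x gives x* = 85 and P* = 126.
With the subsidy, sellers receive Ps = Pb + 54 for each unit, where Pb is the price buyers pay.
On the curves, Pb = 967/7 - (1/7)x and Ps = 83.5 + 0.5x; the wedge Ps − Pb = 54 gives 83.5 + 0.5x − (967/7 - (1/7)x) = 54, so x' = 169.
Then Pb = 967/7 − (1/7)·169 = 114 and Ps = 83.5 + 0.5·169 = 168.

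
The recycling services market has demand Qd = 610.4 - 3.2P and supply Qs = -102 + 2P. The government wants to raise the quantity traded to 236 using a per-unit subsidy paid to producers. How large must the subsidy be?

At Q = 236, invert demand for the buyer price: Pb = (610.4 − 236)/3.2 = 117; invert supply for the seller price: Ps = (236 − (-102))/2 = 169.
The subsidy must fill the gap: s = Ps − Pb = 169 − 117 = 52.

Required subsidy s = 52 per unit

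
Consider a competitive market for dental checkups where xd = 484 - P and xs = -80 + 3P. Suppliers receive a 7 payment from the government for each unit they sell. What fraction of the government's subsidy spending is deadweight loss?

DWL / government spending = 3/398

Pre-subsidy: 484 - P = -80 + 3P gives P* = 141, x* = 343.
With the subsidy, sellers receive Ps = Pb + 7 for each unit, where Pb is the price buyers pay.
Supply in terms of Pb becomes xs = -80 + 3(Pb + 7) = -59 + 3Pb. Setting this equal to demand: 484 - Pb = -59 + 3Pb, so Pb = 135.75.
Sellers receive Ps = 135.75 + 7 = 142.75; x' = 484 − 1·135.75 = 348.25.
ΔCS = ½(343 + 348.25)(141 − 135.75) = 1814.53125; ΔPS = ½(343 + 348.25)(142.75 − 141) = 604.84375.
Government spending = 7 × 348.25 = 2437.75.
DWL = ½ × 7 × (348.25 − 343) = 18.375; fraction = 18.375 / 2437.75 = 3/398.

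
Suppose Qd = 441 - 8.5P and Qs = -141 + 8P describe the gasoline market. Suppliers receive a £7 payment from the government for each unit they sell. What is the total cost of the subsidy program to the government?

Government cost = 39277/33

Pre-subsidy: 441 - 8.5P = -141 + 8P gives P* = 388/11, Q* = 1553/11.
With the subsidy, sellers receive Ps = Pb + 7 for each unit, where Pb is the price buyers pay.
Supply in terms of Pb becomes Qs = -141 + 8(Pb + 7) = -85 + 8Pb. Setting this equal to demand: 441 - 8.5Pb = -85 + 8Pb, so Pb = 1052/33.
Sellers receive Ps = 1052/33 + 7 = 1283/33; Q' = 441 − 8.5·(1052/33) = 5611/33.
Government outlay = subsidy × quantity = 7 × 5611/33 = 39277/33.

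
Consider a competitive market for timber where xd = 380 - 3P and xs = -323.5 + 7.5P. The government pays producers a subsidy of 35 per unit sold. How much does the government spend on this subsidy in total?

Government cost = 8890

Pre-subsidy: 380 - 3P = -323.5 + 7.5P gives P* = 67, x* = 179.
With the subsidy, sellers receive Ps = Pb + 35 for each unit, where Pb is the price buyers pay.
Supply in terms of Pb becomes xs = -323.5 + 7.5(Pb + 35) = -61 + 7.5Pb. Setting this equal to demand: 380 - 3Pb = -61 + 7.5Pb, so Pb = 42.
Sellers receive Ps = 42 + 35 = 77; x' = 380 − 3·42 = 254.
Government outlay = subsidy × quantity = 35 × 254 = 8890.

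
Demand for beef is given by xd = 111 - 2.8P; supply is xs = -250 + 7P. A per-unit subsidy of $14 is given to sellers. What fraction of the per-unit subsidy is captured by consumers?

Pre-subsidy: 111 - 2.8P = -250 + 7P gives P* = 1805/49, x* = 55/7.
With the subsidy, sellers receive Ps = Pb + 14 for each unit, where Pb is the price buyers pay.
Supply in terms of Pb becomes xs = -250 + 7(Pb + 14) = -152 + 7Pb. Setting this equal to demand: 111 - 2.8Pb = -152 + 7Pb, so Pb = 1315/49.
Sellers receive Ps = 1315/49 + 14 = 2001/49; x' = 111 − 2.8·(1315/49) = 251/7.
Buyers' price falls by P* − Pb = 1805/49 − 1315/49 = 10; sellers' price rises by Ps − P* = 2001/49 − 1805/49 = 4.
So consumers capture 10/14 = 5/7 of each unit of subsidy.

Consumer share = 5/7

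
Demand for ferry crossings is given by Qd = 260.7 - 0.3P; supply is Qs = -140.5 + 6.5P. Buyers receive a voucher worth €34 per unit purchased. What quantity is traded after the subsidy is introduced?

Q' = 252.75

Pre-subsidy: 260.7 - 0.3P = -140.5 + 6.5P gives P* = 59, Q* = 243.
With the rebate, buyers effectively pay Pb = Ps − 34, where Ps is the price sellers receive.
Demand in terms of Ps becomes Qd = 260.7 − 0.3(Ps − 34) = 270.9 - 0.3Ps. Setting this equal to supply: 270.9 - 0.3Ps = -140.5 + 6.5Ps, so Ps = 60.5.
Buyers pay Pb = 60.5 − 34 = 26.5; Q' = -140.5 + 6.5·60.5 = 252.75.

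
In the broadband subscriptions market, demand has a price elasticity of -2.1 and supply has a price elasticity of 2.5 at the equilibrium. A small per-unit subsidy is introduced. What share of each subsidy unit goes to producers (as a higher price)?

Producer share = 21/46

For a small subsidy around the equilibrium, the benefit split depends on the relative slopes, which at a point are proportional to the elasticities.
Buyer share = εs/(εs + |εd|) = 2.5/(2.5 + 2.1) = 25/46; seller share = |εd|/(εs + |εd|) = 21/46.
So producers capture 21/46 of the subsidy.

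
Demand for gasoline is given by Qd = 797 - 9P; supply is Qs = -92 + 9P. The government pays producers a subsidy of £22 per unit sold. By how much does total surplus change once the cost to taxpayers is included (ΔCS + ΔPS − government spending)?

Pre-subsidy: 797 - 9P = -92 + 9P gives P* = 889/18, Q* = 352.5.
With the subsidy, sellers receive Ps = Pb + 22 for each unit, where Pb is the price buyers pay.
Supply in terms of Pb becomes Qs = -92 + 9(Pb + 22) = 106 + 9Pb. Setting this equal to demand: 797 - 9Pb = 106 + 9Pb, so Pb = 691/18.
Sellers receive Ps = 691/18 + 22 = 1087/18; Q' = 797 − 9·(691/18) = 451.5.
ΔCS = ½(352.5 + 451.5)(889/18 − 691/18) = 4422; ΔPS = ½(352.5 + 451.5)(1087/18 − 889/18) = 4422.
Government spending = 22 × 451.5 = 9933.
Net change = 4422 + 4422 − 9933 = -1089. The loss equals the DWL triangle ½·22·99.

Net change in total surplus = -£1089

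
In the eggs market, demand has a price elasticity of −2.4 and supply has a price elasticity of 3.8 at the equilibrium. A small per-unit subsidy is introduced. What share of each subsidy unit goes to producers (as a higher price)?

For a small subsidy around the equilibrium, the benefit split depends on the relative slopes, which at a point are proportional to the elasticities.
Buyer share = εs/(εs + |εd|) = 3.8/(3.8 + 2.4) = 19/31; seller share = |εd|/(εs + |εd|) = 12/31.
So producers capture 12/31 of the subsidy.

Producer share = 12/31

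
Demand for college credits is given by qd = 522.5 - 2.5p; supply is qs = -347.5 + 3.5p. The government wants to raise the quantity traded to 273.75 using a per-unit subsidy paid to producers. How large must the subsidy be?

At q = 273.75, invert demand for the buyer price: pb = (522.5 − 273.75)/2.5 = 99.5; invert supply for the seller price: ps = (273.75 − (-347.5))/3.5 = 177.5.
The subsidy must fill the gap: s = ps − pb = 177.5 − 99.5 = 78.

Required subsidy s = 78 per unit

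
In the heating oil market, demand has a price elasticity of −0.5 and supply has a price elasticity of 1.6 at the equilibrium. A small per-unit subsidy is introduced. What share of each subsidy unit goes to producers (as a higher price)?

For a small subsidy around the equilibrium, the benefit split depends on the relative slopes, which at a point are proportional to the elasticities.
Buyer share = εs/(εs + |εd|) = 1.6/(1.6 + 0.5) = 16/21; seller share = |εd|/(εs + |εd|) = 5/21.
So producers capture 5/21 of the subsidy.

Producer share = 5/21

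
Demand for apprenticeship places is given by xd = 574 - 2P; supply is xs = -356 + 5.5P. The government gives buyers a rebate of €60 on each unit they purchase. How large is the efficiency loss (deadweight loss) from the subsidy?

Pre-subsidy: 574 - 2P = -356 + 5.5P gives P* = 124, x* = 326.
With the rebate, buyers effectively pay Pb = Ps − 60, where Ps is the price sellers receive.
Demand in terms of Ps becomes xd = 574 − 2(Ps − 60) = 694 - 2Ps. Setting this equal to supply: 694 - 2Ps = -356 + 5.5Ps, so Ps = 140.
Buyers pay Pb = 140 − 60 = 80; x' = -356 + 5.5·140 = 414.
The subsidy expands output by 414 − 326 = 88 past the efficient level; on those units the gap between marginal cost and willingness to pay runs from 0 up to 60.
DWL = ½ × 60 × 88 = 2640.

Deadweight loss = €2640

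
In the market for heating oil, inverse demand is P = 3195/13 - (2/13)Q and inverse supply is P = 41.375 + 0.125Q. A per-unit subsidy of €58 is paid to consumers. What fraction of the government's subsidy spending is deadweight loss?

Pre-subsidy: 3195/13 - (2/13)Q = 41.375 + 0.125Q gives Q* = 733 and P* = 133.
With the rebate, buyers effectively pay Pb = Ps − 58, where Ps is the price sellers receive.
On the curves, Pb = 3195/13 - (2/13)Q and Ps = 41.375 + 0.125Q; the wedge Ps − Pb = 58 gives 41.375 + 0.125Q − (3195/13 - (2/13)Q) = 58, so Q' = 941.
Then Pb = 3195/13 − (2/13)·941 = 101 and Ps = 41.375 + 0.125·941 = 159.
ΔCS = ½(733 + 941)(133 − 101) = 26784; ΔPS = ½(733 + 941)(159 − 133) = 21762.
Government spending = 58 × 941 = 54578.
DWL = ½ × 58 × (941 − 733) = 6032; fraction = 6032 / 54578 = 104/941.

DWL / government spending = 104/941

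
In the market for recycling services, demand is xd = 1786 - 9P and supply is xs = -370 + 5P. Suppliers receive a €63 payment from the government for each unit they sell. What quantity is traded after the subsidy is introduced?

Pre-subsidy: 1786 - 9P = -370 + 5P gives P* = 154, x* = 400.
With the subsidy, sellers receive Ps = Pb + 63 for each unit, where Pb is the price buyers pay.
Supply in terms of Pb becomes xs = -370 + 5(Pb + 63) = -55 + 5Pb. Setting this equal to demand: 1786 - 9Pb = -55 + 5Pb, so Pb = 131.5.
Sellers receive Ps = 131.5 + 63 = 194.5; x' = 1786 − 9·131.5 = 602.5.

x' = 602.5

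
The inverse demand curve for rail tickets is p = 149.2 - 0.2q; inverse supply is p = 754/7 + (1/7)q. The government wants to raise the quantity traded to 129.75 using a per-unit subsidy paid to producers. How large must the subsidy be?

At q = 129.75, from the demand curve buyers pay pb = 149.2 − 0.2·129.75 = 123.25; from the supply curve sellers need ps = 754/7 + (1/7)·129.75 = 126.25.
The subsidy must fill the gap: s = ps − pb = 126.25 − 123.25 = 3.

Required subsidy s = 3 per unit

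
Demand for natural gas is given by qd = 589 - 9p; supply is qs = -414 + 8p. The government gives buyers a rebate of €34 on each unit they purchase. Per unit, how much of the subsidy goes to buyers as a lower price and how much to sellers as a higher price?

Pre-subsidy: 589 - 9p = -414 + 8p gives p* = 59, q* = 58.
With the rebate, buyers effectively pay pb = ps − 34, where ps is the price sellers receive.
Demand in terms of ps becomes qd = 589 − 9(ps − 34) = 895 - 9ps. Setting this equal to supply: 895 - 9ps = -414 + 8ps, so ps = 77.
Buyers pay pb = 77 − 34 = 43; q' = -414 + 8·77 = 202.
Buyers' price falls by p* − pb = 59 − 43 = 16; sellers' price rises by ps − p* = 77 − 59 = 18.

Buyers gain €16 per unit; sellers gain €18 per unit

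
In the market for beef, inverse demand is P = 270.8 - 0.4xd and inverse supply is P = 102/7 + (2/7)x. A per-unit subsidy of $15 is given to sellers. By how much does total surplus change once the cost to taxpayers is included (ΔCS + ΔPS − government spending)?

Net change in total surplus = -$164.0625

Pre-subsidy: 270.8 - 0.4x = 102/7 + (2/7)x gives x* = 1121/3 and P* = 364/3.
With the subsidy, sellers receive Ps = Pb + 15 for each unit, where Pb is the price buyers pay.
On the curves, Pb = 270.8 - 0.4x and Ps = 102/7 + (2/7)x; the wedge Ps − Pb = 15 gives 102/7 + (2/7)x − (270.8 - 0.4x) = 15, so x' = 9493/24.
Then Pb = 270.8 − 0.4·(9493/24) = 1351/12 and Ps = 102/7 + (2/7)·(9493/24) = 1531/12.
ΔCS = ½(1121/3 + 9493/24)(364/3 − 1351/12) = 646135/192; ΔPS = ½(1121/3 + 9493/24)(1531/12 − 364/3) = 461525/192.
Government spending = 15 × 9493/24 = 5933.125.
Net change = 646135/192 + 461525/192 − 5933.125 = -164.0625. The loss equals the DWL triangle ½·15·21.875.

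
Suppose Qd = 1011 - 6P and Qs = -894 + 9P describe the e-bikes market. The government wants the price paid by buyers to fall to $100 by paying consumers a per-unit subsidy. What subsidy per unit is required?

At a buyer price of 100, quantity demanded is 1011 − 6·100 = 411.
Sellers supply 411 only when they receive Ps with -894 + 9·Ps = 411, i.e. Ps = 145.
s = Ps − Pb = 145 − 100 = 45.

Required subsidy s = $45 per unit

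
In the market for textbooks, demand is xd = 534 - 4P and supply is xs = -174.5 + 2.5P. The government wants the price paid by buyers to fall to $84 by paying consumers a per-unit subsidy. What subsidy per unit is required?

Required subsidy s = $65 per unit

At a buyer price of 84, quantity demanded is 534 − 4·84 = 198.
Sellers supply 198 only when they receive Ps with -174.5 + 2.5·Ps = 198, i.e. Ps = 149.
s = Ps − Pb = 149 − 84 = 65.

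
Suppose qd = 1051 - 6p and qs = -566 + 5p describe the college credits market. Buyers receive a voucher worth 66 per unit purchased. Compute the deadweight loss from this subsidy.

Deadweight loss = 5940

Pre-subsidy: 1051 - 6p = -566 + 5p gives p* = 147, q* = 169.
With the rebate, buyers effectively pay pb = ps − 66, where ps is the price sellers receive.
Demand in terms of ps becomes qd = 1051 − 6(ps − 66) = 1447 - 6ps. Setting this equal to supply: 1447 - 6ps = -566 + 5ps, so ps = 183.
Buyers pay pb = 183 − 66 = 117; q' = -566 + 5·183 = 349.
The subsidy expands output by 349 − 169 = 180 past the efficient level; on those units the gap between marginal cost and willingness to pay runs from 0 up to 66.
DWL = ½ × 66 × 180 = 5940.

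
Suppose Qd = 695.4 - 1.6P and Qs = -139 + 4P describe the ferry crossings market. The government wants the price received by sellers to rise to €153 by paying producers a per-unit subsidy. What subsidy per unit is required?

Required subsidy s = €14 per unit

At a seller price of 153, quantity supplied is -139 + 4·153 = 473.
Buyers absorb 473 only when they pay Pb with 695.4 − 1.6·Pb = 473, i.e. Pb = 139.
s = Ps − Pb = 153 − 139 = 14.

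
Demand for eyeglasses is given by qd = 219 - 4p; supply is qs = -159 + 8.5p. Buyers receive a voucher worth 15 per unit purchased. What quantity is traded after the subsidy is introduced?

q' = 138.84

Pre-subsidy: 219 - 4p = -159 + 8.5p gives p* = 30.24, q* = 98.04.
With the rebate, buyers effectively pay pb = ps − 15, where ps is the price sellers receive.
Demand in terms of ps becomes qd = 219 − 4(ps − 15) = 279 - 4ps. Setting this equal to supply: 279 - 4ps = -159 + 8.5ps, so ps = 35.04.
Buyers pay pb = 35.04 − 15 = 20.04; q' = -159 + 8.5·35.04 = 138.84.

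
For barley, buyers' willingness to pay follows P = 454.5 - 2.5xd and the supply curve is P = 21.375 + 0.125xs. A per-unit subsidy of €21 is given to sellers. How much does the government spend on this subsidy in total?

Pre-subsidy: 454.5 - 2.5x = 21.375 + 0.125x gives x* = 165 and P* = 42.
With the subsidy, sellers receive Ps = Pb + 21 for each unit, where Pb is the price buyers pay.
On the curves, Pb = 454.5 - 2.5x and Ps = 21.375 + 0.125x; the wedge Ps − Pb = 21 gives 21.375 + 0.125x − (454.5 - 2.5x) = 21, so x' = 173.
Then Pb = 454.5 − 2.5·173 = 22 and Ps = 21.375 + 0.125·173 = 43.
Government outlay = subsidy × quantity = 21 × 173 = 3633.

Government cost = €3633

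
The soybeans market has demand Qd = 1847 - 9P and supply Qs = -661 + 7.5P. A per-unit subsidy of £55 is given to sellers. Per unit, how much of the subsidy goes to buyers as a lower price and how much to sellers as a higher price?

Buyers gain £25 per unit; sellers gain £30 per unit

Pre-subsidy: 1847 - 9P = -661 + 7.5P gives P* = 152, Q* = 479.
With the subsidy, sellers receive Ps = Pb + 55 for each unit, where Pb is the price buyers pay.
Supply in terms of Pb becomes Qs = -661 + 7.5(Pb + 55) = -248.5 + 7.5Pb. Setting this equal to demand: 1847 - 9Pb = -248.5 + 7.5Pb, so Pb = 127.
Sellers receive Ps = 127 + 55 = 182; Q' = 1847 − 9·127 = 704.
Buyers' price falls by P* − Pb = 152 − 127 = 25; sellers' price rises by Ps − P* = 182 − 152 = 30.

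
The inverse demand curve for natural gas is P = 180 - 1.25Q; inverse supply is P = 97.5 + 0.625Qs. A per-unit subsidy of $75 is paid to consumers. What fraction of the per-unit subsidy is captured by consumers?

Pre-subsidy: 180 - 1.25Q = 97.5 + 0.625Q gives Q* = 44 and P* = 125.
With the rebate, buyers effectively pay Pb = Ps − 75, where Ps is the price sellers receive.
On the curves, Pb = 180 - 1.25Q and Ps = 97.5 + 0.625Q; the wedge Ps − Pb = 75 gives 97.5 + 0.625Q − (180 - 1.25Q) = 75, so Q' = 84.
Then Pb = 180 − 1.25·84 = 75 and Ps = 97.5 + 0.625·84 = 150.
Buyers' price falls by P* − Pb = 125 − 75 = 50; sellers' price rises by Ps − P* = 150 − 125 = 25.
So consumers capture 50/75 = 2/3 of each unit of subsidy.

Consumer share = 2/3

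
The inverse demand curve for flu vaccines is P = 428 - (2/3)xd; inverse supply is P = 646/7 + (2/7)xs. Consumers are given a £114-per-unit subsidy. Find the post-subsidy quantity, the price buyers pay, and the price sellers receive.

x' = 472.2; buyers pay £113.2; sellers receive £227.2

Pre-subsidy: 428 - (2/3)x = 646/7 + (2/7)x gives x* = 352.5 and P* = 193.
With the rebate, buyers effectively pay Pb = Ps − 114, where Ps is the price sellers receive.
On the curves, Pb = 428 - (2/3)x and Ps = 646/7 + (2/7)x; the wedge Ps − Pb = 114 gives 646/7 + (2/7)x − (428 - (2/3)x) = 114, so x' = 472.2.
Then Pb = 428 − (2/3)·472.2 = 113.2 and Ps = 646/7 + (2/7)·472.2 = 227.2.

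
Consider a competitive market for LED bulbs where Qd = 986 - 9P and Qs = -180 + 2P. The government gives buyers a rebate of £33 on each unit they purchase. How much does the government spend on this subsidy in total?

Government cost = £2838

Pre-subsidy: 986 - 9P = -180 + 2P gives P* = 106, Q* = 32.
With the rebate, buyers effectively pay Pb = Ps − 33, where Ps is the price sellers receive.
Demand in terms of Ps becomes Qd = 986 − 9(Ps − 33) = 1283 - 9Ps. Setting this equal to supply: 1283 - 9Ps = -180 + 2Ps, so Ps = 133.
Buyers pay Pb = 133 − 33 = 100; Q' = -180 + 2·133 = 86.
Government outlay = subsidy × quantity = 33 × 86 = 2838.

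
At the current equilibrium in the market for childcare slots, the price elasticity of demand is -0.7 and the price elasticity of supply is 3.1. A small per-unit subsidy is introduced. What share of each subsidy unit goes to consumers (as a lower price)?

For a small subsidy around the equilibrium, the benefit split depends on the relative slopes, which at a point are proportional to the elasticities.
Buyer share = εs/(εs + |εd|) = 3.1/(3.1 + 0.7) = 31/38; seller share = |εd|/(εs + |εd|) = 7/38.

Consumer share = 31/38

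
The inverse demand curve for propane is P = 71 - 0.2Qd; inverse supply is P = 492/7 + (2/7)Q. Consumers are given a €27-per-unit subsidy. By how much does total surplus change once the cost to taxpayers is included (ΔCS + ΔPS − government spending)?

Pre-subsidy: 71 - 0.2Q = 492/7 + (2/7)Q gives Q* = 25/17 and P* = 1202/17.
With the rebate, buyers effectively pay Pb = Ps − 27, where Ps is the price sellers receive.
On the curves, Pb = 71 - 0.2Q and Ps = 492/7 + (2/7)Q; the wedge Ps − Pb = 27 gives 492/7 + (2/7)Q − (71 - 0.2Q) = 27, so Q' = 970/17.
Then Pb = 71 − 0.2·(970/17) = 1013/17 and Ps = 492/7 + (2/7)·(970/17) = 1472/17.
ΔCS = ½(25/17 + 970/17)(1202/17 − 1013/17) = 188055/578; ΔPS = ½(25/17 + 970/17)(1472/17 − 1202/17) = 134325/289.
Government spending = 27 × 970/17 = 26190/17.
Net change = 188055/578 + 134325/289 − 26190/17 = -25515/34. The loss equals the DWL triangle ½·27·945/17.

Net change in total surplus = -25515/34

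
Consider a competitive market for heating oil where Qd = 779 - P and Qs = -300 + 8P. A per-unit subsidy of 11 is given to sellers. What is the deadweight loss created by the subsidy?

Pre-subsidy: 779 - P = -300 + 8P gives P* = 1079/9, Q* = 5932/9.
With the subsidy, sellers receive Ps = Pb + 11 for each unit, where Pb is the price buyers pay.
Supply in terms of Pb becomes Qs = -300 + 8(Pb + 11) = -212 + 8Pb. Setting this equal to demand: 779 - Pb = -212 + 8Pb, so Pb = 991/9.
Sellers receive Ps = 991/9 + 11 = 1090/9; Q' = 779 − 1·(991/9) = 6020/9.
The subsidy expands output by 6020/9 − 5932/9 = 88/9 past the efficient level; on those units the gap between marginal cost and willingness to pay runs from 0 up to 11.
DWL = ½ × 11 × 88/9 = 484/9.

Deadweight loss = 484/9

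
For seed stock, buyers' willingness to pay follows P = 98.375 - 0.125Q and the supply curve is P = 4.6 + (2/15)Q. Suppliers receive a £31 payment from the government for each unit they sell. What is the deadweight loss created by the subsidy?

Pre-subsidy: 98.375 - 0.125Q = 4.6 + (2/15)Q gives Q* = 363 and P* = 53.
With the subsidy, sellers receive Ps = Pb + 31 for each unit, where Pb is the price buyers pay.
On the curves, Pb = 98.375 - 0.125Q and Ps = 4.6 + (2/15)Q; the wedge Ps − Pb = 31 gives 4.6 + (2/15)Q − (98.375 - 0.125Q) = 31, so Q' = 483.
Then Pb = 98.375 − 0.125·483 = 38 and Ps = 4.6 + (2/15)·483 = 69.
The subsidy expands output by 483 − 363 = 120 past the efficient level; on those units the gap between marginal cost and willingness to pay runs from 0 up to 31.
DWL = ½ × 31 × 120 = 1860.

Deadweight loss = £1860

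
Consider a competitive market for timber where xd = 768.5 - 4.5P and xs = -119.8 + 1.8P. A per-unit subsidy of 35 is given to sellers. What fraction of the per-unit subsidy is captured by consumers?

Pre-subsidy: 768.5 - 4.5P = -119.8 + 1.8P gives P* = 141, x* = 134.
With the subsidy, sellers receive Ps = Pb + 35 for each unit, where Pb is the price buyers pay.
Supply in terms of Pb becomes xs = -119.8 + 1.8(Pb + 35) = -56.8 + 1.8Pb. Setting this equal to demand: 768.5 - 4.5Pb = -56.8 + 1.8Pb, so Pb = 131.
Sellers receive Ps = 131 + 35 = 166; x' = 768.5 − 4.5·131 = 179.
Buyers' price falls by P* − Pb = 141 − 131 = 10; sellers' price rises by Ps − P* = 166 − 141 = 25.
So consumers capture 10/35 = 2/7 of each unit of subsidy.

Consumer share = 2/7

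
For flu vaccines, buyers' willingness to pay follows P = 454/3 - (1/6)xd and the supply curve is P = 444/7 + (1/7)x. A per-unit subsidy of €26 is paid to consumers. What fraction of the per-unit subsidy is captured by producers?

Pre-subsidy: 454/3 - (1/6)x = 444/7 + (1/7)x gives x* = 284 and P* = 104.
With the rebate, buyers effectively pay Pb = Ps − 26, where Ps is the price sellers receive.
On the curves, Pb = 454/3 - (1/6)x and Ps = 444/7 + (1/7)x; the wedge Ps − Pb = 26 gives 444/7 + (1/7)x − (454/3 - (1/6)x) = 26, so x' = 368.
Then Pb = 454/3 − (1/6)·368 = 90 and Ps = 444/7 + (1/7)·368 = 116.
Buyers' price falls by P* − Pb = 104 − 90 = 14; sellers' price rises by Ps − P* = 116 − 104 = 12.
So producers capture 12/26 = 6/13 of each unit of subsidy.

Producer share = 6/13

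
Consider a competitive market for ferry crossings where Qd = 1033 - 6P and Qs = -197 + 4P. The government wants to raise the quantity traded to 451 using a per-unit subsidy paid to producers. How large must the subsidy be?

At Q = 451, invert demand for the buyer price: Pb = (1033 − 451)/6 = 97; invert supply for the seller price: Ps = (451 − (-197))/4 = 162.
The subsidy must fill the gap: s = Ps − Pb = 162 − 97 = 65.

Required subsidy s = 65 per unit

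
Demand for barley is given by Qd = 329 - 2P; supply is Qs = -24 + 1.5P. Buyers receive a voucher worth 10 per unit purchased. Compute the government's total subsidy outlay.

Pre-subsidy: 329 - 2P = -24 + 1.5P gives P* = 706/7, Q* = 891/7.
With the rebate, buyers effectively pay Pb = Ps − 10, where Ps is the price sellers receive.
Demand in terms of Ps becomes Qd = 329 − 2(Ps − 10) = 349 - 2Ps. Setting this equal to supply: 349 - 2Ps = -24 + 1.5Ps, so Ps = 746/7.
Buyers pay Pb = 746/7 − 10 = 676/7; Q' = -24 + 1.5·(746/7) = 951/7.
Government outlay = subsidy × quantity = 10 × 951/7 = 9510/7.

Government cost = 9510/7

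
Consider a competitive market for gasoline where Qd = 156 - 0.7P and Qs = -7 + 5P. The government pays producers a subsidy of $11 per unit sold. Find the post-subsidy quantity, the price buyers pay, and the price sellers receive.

Q' = 2712/19; buyers pay 360/19; sellers receive 569/19

Pre-subsidy: 156 - 0.7P = -7 + 5P gives P* = 1630/57, Q* = 7751/57.
With the subsidy, sellers receive Ps = Pb + 11 for each unit, where Pb is the price buyers pay.
Supply in terms of Pb becomes Qs = -7 + 5(Pb + 11) = 48 + 5Pb. Setting this equal to demand: 156 - 0.7Pb = 48 + 5Pb, so Pb = 360/19.
Sellers receive Ps = 360/19 + 11 = 569/19; Q' = 156 − 0.7·(360/19) = 2712/19.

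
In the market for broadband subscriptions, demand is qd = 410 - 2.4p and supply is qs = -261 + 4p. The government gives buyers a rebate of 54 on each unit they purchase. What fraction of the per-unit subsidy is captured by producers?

Producer share = 0.375

Pre-subsidy: 410 - 2.4p = -261 + 4p gives p* = 104.84375, q* = 158.375.
With the rebate, buyers effectively pay pb = ps − 54, where ps is the price sellers receive.
Demand in terms of ps becomes qd = 410 − 2.4(ps − 54) = 539.6 - 2.4ps. Setting this equal to supply: 539.6 - 2.4ps = -261 + 4ps, so ps = 125.09375.
Buyers pay pb = 125.09375 − 54 = 71.09375; q' = -261 + 4·125.09375 = 239.375.
Buyers' price falls by p* − pb = 104.84375 − 71.09375 = 33.75; sellers' price rises by ps − p* = 125.09375 − 104.84375 = 20.25.
So producers capture 20.25/54 = 0.375 of each unit of subsidy.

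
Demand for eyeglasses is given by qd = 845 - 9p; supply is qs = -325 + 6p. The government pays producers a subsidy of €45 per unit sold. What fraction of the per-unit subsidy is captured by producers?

Producer share = 0.6

Pre-subsidy: 845 - 9p = -325 + 6p gives p* = 78, q* = 143.
With the subsidy, sellers receive ps = pb + 45 for each unit, where pb is the price buyers pay.
Supply in terms of pb becomes qs = -325 + 6(pb + 45) = -55 + 6pb. Setting this equal to demand: 845 - 9pb = -55 + 6pb, so pb = 60.
Sellers receive ps = 60 + 45 = 105; q' = 845 − 9·60 = 305.
Buyers' price falls by p* − pb = 78 − 60 = 18; sellers' price rises by ps − p* = 105 − 78 = 27.
So producers capture 27/45 = 0.6 of each unit of subsidy.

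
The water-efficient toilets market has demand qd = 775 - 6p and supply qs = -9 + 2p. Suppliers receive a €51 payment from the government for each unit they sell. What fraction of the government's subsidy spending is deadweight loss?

Pre-subsidy: 775 - 6p = -9 + 2p gives p* = 98, q* = 187.
With the subsidy, sellers receive ps = pb + 51 for each unit, where pb is the price buyers pay.
Supply in terms of pb becomes qs = -9 + 2(pb + 51) = 93 + 2pb. Setting this equal to demand: 775 - 6pb = 93 + 2pb, so pb = 85.25.
Sellers receive ps = 85.25 + 51 = 136.25; q' = 775 − 6·85.25 = 263.5.
ΔCS = ½(187 + 263.5)(98 − 85.25) = 2871.9375; ΔPS = ½(187 + 263.5)(136.25 − 98) = 8615.8125.
Government spending = 51 × 263.5 = 13438.5.
DWL = ½ × 51 × (263.5 − 187) = 1950.75; fraction = 1950.75 / 13438.5 = 9/62.

DWL / government spending = 9/62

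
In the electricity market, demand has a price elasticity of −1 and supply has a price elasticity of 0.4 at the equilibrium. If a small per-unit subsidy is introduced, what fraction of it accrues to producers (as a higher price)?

For a small subsidy around the equilibrium, the benefit split depends on the relative slopes, which at a point are proportional to the elasticities.
Buyer share = εs/(εs + |εd|) = 0.4/(0.4 + 1) = 2/7; seller share = |εd|/(εs + |εd|) = 5/7.
So producers capture 5/7 of the subsidy.

Producer share = 5/7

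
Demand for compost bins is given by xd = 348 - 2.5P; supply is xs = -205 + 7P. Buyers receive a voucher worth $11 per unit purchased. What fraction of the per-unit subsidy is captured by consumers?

Pre-subsidy: 348 - 2.5P = -205 + 7P gives P* = 1106/19, x* = 3847/19.
With the rebate, buyers effectively pay Pb = Ps − 11, where Ps is the price sellers receive.
Demand in terms of Ps becomes xd = 348 − 2.5(Ps − 11) = 375.5 - 2.5Ps. Setting this equal to supply: 375.5 - 2.5Ps = -205 + 7Ps, so Ps = 1161/19.
Buyers pay Pb = 1161/19 − 11 = 952/19; x' = -205 + 7·(1161/19) = 4232/19.
Buyers' price falls by P* − Pb = 1106/19 − 952/19 = 154/19; sellers' price rises by Ps − P* = 1161/19 − 1106/19 = 55/19.
So consumers capture (154/19)/11 = 14/19 of each unit of subsidy.

Consumer share = 14/19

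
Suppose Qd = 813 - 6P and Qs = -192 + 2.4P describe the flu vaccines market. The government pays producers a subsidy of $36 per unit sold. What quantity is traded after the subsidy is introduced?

Q' = 1098/7

Pre-subsidy: 813 - 6P = -192 + 2.4P gives P* = 1675/14, Q* = 666/7.
With the subsidy, sellers receive Ps = Pb + 36 for each unit, where Pb is the price buyers pay.
Supply in terms of Pb becomes Qs = -192 + 2.4(Pb + 36) = -105.6 + 2.4Pb. Setting this equal to demand: 813 - 6Pb = -105.6 + 2.4Pb, so Pb = 1531/14.
Sellers receive Ps = 1531/14 + 36 = 2035/14; Q' = 813 − 6·(1531/14) = 1098/7.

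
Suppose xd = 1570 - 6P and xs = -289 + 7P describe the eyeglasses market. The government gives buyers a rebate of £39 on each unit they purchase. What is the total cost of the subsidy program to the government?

Pre-subsidy: 1570 - 6P = -289 + 7P gives P* = 143, x* = 712.
With the rebate, buyers effectively pay Pb = Ps − 39, where Ps is the price sellers receive.
Demand in terms of Ps becomes xd = 1570 − 6(Ps − 39) = 1804 - 6Ps. Setting this equal to supply: 1804 - 6Ps = -289 + 7Ps, so Ps = 161.
Buyers pay Pb = 161 − 39 = 122; x' = -289 + 7·161 = 838.
Government outlay = subsidy × quantity = 39 × 838 = 32682.

Government cost = £32682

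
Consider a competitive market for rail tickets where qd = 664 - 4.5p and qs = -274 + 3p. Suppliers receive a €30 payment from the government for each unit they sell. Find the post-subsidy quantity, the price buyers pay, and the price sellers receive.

q' = 155.2; buyers pay 1696/15; sellers receive 2146/15

Pre-subsidy: 664 - 4.5p = -274 + 3p gives p* = 1876/15, q* = 101.2.
With the subsidy, sellers receive ps = pb + 30 for each unit, where pb is the price buyers pay.
Supply in terms of pb becomes qs = -274 + 3(pb + 30) = -184 + 3pb. Setting this equal to demand: 664 - 4.5pb = -184 + 3pb, so pb = 1696/15.
Sellers receive ps = 1696/15 + 30 = 2146/15; q' = 664 − 4.5·(1696/15) = 155.2.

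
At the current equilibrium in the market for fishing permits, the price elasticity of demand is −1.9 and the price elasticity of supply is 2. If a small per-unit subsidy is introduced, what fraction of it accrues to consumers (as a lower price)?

For a small subsidy around the equilibrium, the benefit split depends on the relative slopes, which at a point are proportional to the elasticities.
Buyer share = εs/(εs + |εd|) = 2/(2 + 1.9) = 20/39; seller share = |εd|/(εs + |εd|) = 19/39.

Consumer share = 20/39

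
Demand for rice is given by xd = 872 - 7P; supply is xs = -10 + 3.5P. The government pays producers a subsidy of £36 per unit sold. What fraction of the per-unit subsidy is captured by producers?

Pre-subsidy: 872 - 7P = -10 + 3.5P gives P* = 84, x* = 284.
With the subsidy, sellers receive Ps = Pb + 36 for each unit, where Pb is the price buyers pay.
Supply in terms of Pb becomes xs = -10 + 3.5(Pb + 36) = 116 + 3.5Pb. Setting this equal to demand: 872 - 7Pb = 116 + 3.5Pb, so Pb = 72.
Sellers receive Ps = 72 + 36 = 108; x' = 872 − 7·72 = 368.
Buyers' price falls by P* − Pb = 84 − 72 = 12; sellers' price rises by Ps − P* = 108 − 84 = 24.
So producers capture 24/36 = 2/3 of each unit of subsidy.

Producer share = 2/3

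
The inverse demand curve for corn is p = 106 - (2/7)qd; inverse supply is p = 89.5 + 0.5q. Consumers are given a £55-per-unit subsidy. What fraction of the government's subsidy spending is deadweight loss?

DWL / government spending = 5/13

Pre-subsidy: 106 - (2/7)q = 89.5 + 0.5q gives q* = 21 and p* = 100.
With the rebate, buyers effectively pay pb = ps − 55, where ps is the price sellers receive.
On the curves, pb = 106 - (2/7)q and ps = 89.5 + 0.5q; the wedge ps − pb = 55 gives 89.5 + 0.5q − (106 - (2/7)q) = 55, so q' = 91.
Then pb = 106 − (2/7)·91 = 80 and ps = 89.5 + 0.5·91 = 135.
ΔCS = ½(21 + 91)(100 − 80) = 1120; ΔPS = ½(21 + 91)(135 − 100) = 1960.
Government spending = 55 × 91 = 5005.
DWL = ½ × 55 × (91 − 21) = 1925; fraction = 1925 / 5005 = 5/13.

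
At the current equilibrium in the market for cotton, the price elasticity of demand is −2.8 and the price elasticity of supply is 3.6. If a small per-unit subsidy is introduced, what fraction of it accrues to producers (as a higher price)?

Producer share = 0.4375

For a small subsidy around the equilibrium, the benefit split depends on the relative slopes, which at a point are proportional to the elasticities.
Buyer share = εs/(εs + |εd|) = 3.6/(3.6 + 2.8) = 0.5625; seller share = |εd|/(εs + |εd|) = 0.4375.
So producers capture 0.4375 of the subsidy.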